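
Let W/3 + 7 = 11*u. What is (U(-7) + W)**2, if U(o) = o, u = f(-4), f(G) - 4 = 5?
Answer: 72361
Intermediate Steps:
f(G) = 9 (f(G) = 4 + 5 = 9)
u = 9
W = 276 (W = -21 + 3*(11*9) = -21 + 3*99 = -21 + 297 = 276)
(U(-7) + W)**2 = (-7 + 276)**2 = 269**2 = 72361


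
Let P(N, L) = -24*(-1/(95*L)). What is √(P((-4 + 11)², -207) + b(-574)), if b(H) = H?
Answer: I*√24663698790/6555 ≈ 23.958*I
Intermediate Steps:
P(N, L) = 24/(95*L) (P(N, L) = -24*(-1/(95*L)) = -(-24)/(95*L) = 24/(95*L))
√(P((-4 + 11)², -207) + b(-574)) = √((24/95)/(-207) - 574) = √((24/95)*(-1/207) - 574) = √(-8/6555 - 574) = √(-3762578/6555) = I*√24663698790/6555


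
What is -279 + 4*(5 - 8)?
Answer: -291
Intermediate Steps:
-279 + 4*(5 - 8) = -279 + 4*(-3) = -279 - 12 = -291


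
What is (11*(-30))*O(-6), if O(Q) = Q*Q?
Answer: -11880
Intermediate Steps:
O(Q) = Q**2
(11*(-30))*O(-6) = (11*(-30))*(-6)**2 = -330*36 = -11880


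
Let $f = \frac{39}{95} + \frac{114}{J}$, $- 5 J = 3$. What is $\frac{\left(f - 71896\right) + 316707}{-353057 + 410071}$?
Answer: $\frac{400673}{93385} \approx 4.2906$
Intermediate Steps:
$J = - \frac{3}{5}$ ($J = \left(- \frac{1}{5}\right) 3 = - \frac{3}{5} \approx -0.6$)
$f = - \frac{18011}{95}$ ($f = \frac{39}{95} + \frac{114}{- \frac{3}{5}} = 39 \cdot \frac{1}{95} + 114 \left(- \frac{5}{3}\right) = \frac{39}{95} - 190 = - \frac{18011}{95} \approx -189.59$)
$\frac{\left(f - 71896\right) + 316707}{-353057 + 410071} = \frac{\left(- \frac{18011}{95} - 71896\right) + 316707}{-353057 + 410071} = \frac{\left(- \frac{18011}{95} - 71896\right) + 316707}{57014} = \left(- \frac{6848131}{95} + 316707\right) \frac{1}{57014} = \frac{23239034}{95} \cdot \frac{1}{57014} = \frac{400673}{93385}$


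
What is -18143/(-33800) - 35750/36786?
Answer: -270470801/621683400 ≈ -0.43506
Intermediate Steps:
-18143/(-33800) - 35750/36786 = -18143*(-1/33800) - 35750*1/36786 = 18143/33800 - 17875/18393 = -270470801/621683400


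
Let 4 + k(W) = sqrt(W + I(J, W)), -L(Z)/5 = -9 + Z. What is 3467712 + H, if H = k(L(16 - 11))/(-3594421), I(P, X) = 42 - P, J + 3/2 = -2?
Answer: 12464416834756/3594421 - sqrt(262)/7188842 ≈ 3.4677e+6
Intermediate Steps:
J = -7/2 (J = -3/2 - 2 = -7/2 ≈ -3.5000)
L(Z) = 45 - 5*Z (L(Z) = -5*(-9 + Z) = 45 - 5*Z)
k(W) = -4 + sqrt(91/2 + W) (k(W) = -4 + sqrt(W + (42 - 1*(-7/2))) = -4 + sqrt(W + (42 + 7/2)) = -4 + sqrt(W + 91/2) = -4 + sqrt(91/2 + W))
H = 4/3594421 - sqrt(262)/7188842 (H = (-4 + sqrt(182 + 4*(45 - 5*(16 - 11)))/2)/(-3594421) = (-4 + sqrt(182 + 4*(45 - 5*5))/2)*(-1/3594421) = (-4 + sqrt(182 + 4*(45 - 25))/2)*(-1/3594421) = (-4 + sqrt(182 + 4*20)/2)*(-1/3594421) = (-4 + sqrt(182 + 80)/2)*(-1/3594421) = (-4 + sqrt(262)/2)*(-1/3594421) = 4/3594421 - sqrt(262)/7188842 ≈ -1.1388e-6)
3467712 + H = 3467712 + (4/3594421 - sqrt(262)/7188842) = 12464416834756/3594421 - sqrt(262)/7188842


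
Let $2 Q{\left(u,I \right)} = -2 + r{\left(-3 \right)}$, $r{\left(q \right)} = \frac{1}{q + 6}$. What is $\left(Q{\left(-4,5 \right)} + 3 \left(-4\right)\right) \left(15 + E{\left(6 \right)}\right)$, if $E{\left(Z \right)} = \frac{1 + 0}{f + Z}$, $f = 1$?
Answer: $- \frac{583}{3} \approx -194.33$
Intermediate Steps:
$r{\left(q \right)} = \frac{1}{6 + q}$
$Q{\left(u,I \right)} = - \frac{5}{6}$ ($Q{\left(u,I \right)} = \frac{-2 + \frac{1}{6 - 3}}{2} = \frac{-2 + \frac{1}{3}}{2} = \frac{1}{2} \left(- \frac{5}{3}\right) = - \frac{5}{6}$)
$E{\left(Z \right)} = \frac{1}{1 + Z}$ ($E{\left(Z \right)} = \frac{1 + 0}{1 + Z} = 1 \frac{1}{1 + Z} = \frac{1}{1 + Z}$)
$\left(Q{\left(-4,5 \right)} + 3 \left(-4\right)\right) \left(15 + E{\left(6 \right)}\right) = \left(- \frac{5}{6} + 3 \left(-4\right)\right) \left(15 + \frac{1}{1 + 6}\right) = \left(- \frac{5}{6} - 12\right) \left(15 + \frac{1}{7}\right) = - \frac{77 \left(15 + \frac{1}{7}\right)}{6} = \left(- \frac{77}{6}\right) \frac{106}{7} = - \frac{583}{3}$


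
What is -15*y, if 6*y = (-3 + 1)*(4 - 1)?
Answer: 15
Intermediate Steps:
y = -1 (y = ((-3 + 1)*(4 - 1))/6 = (-2*3)/6 = (1/6)*(-6) = -1)
-15*y = -15*(-1) = 15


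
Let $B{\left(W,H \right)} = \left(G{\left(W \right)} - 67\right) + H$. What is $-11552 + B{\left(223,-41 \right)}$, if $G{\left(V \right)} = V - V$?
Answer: $-11660$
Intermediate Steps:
$G{\left(V \right)} = 0$
$B{\left(W,H \right)} = -67 + H$ ($B{\left(W,H \right)} = \left(0 - 67\right) + H = -67 + H$)
$-11552 + B{\left(223,-41 \right)} = -11552 - 108 = -11660$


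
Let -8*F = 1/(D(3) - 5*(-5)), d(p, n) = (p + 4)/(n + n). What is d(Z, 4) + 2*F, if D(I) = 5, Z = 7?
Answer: 41/30 ≈ 1.3667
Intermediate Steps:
d(p, n) = (4 + p)/(2*n) (d(p, n) = (4 + p)/((2*n)) = (4 + p)*(1/(2*n)) = (4 + p)/(2*n))
F = -1/240 (F = -1/(8*(5 - 5*(-5))) = -1/(8*(5 + 25)) = -⅛/30 = -⅛*1/30 = -1/240 ≈ -0.0041667)
d(Z, 4) + 2*F = (½)*(4 + 7)/4 + 2*(-1/240) = (½)*(¼)*11 - 1/120 = 11/8 - 1/120 = 41/30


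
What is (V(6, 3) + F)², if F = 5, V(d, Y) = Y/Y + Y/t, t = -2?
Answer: 81/4 ≈ 20.250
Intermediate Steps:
V(d, Y) = 1 - Y/2 (V(d, Y) = Y/Y + Y/(-2) = 1 + Y*(-½) = 1 - Y/2)
(V(6, 3) + F)² = ((1 - ½*3) + 5)² = ((1 - 3/2) + 5)² = (-½ + 5)² = (9/2)² = 81/4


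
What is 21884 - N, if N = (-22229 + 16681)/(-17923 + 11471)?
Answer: 35297505/1613 ≈ 21883.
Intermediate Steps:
N = 1387/1613 (N = -5548/(-6452) = -5548*(-1/6452) = 1387/1613 ≈ 0.85989)
21884 - N = 21884 - 1*1387/1613 = 21884 - 1387/1613 = 35297505/1613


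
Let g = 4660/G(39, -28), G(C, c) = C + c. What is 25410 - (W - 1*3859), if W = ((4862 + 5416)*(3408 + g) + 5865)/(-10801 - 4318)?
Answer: 5300959780/166309 ≈ 31874.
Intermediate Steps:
g = 4660/11 (g = 4660/(39 - 28) = 4660/11 ≈ 423.64)
W = -433261659/166309 (W = ((4862 + 5416)*(3408 + 4660/11) + 5865)/(-10801 - 4318) = (10278*(42148/11) + 5865)/(-15119) = (433197144/11 + 5865)*(-1/15119) = (433261659/11)*(-1/15119) = -433261659/166309 ≈ -2605.2)
25410 - (W - 1*3859) = 25410 - (-433261659/166309 - 1*3859) = 25410 - (-433261659/166309 - 3859) = 25410 - 1*(-1075048090/166309) = 25410 + 1075048090/166309 = 5300959780/166309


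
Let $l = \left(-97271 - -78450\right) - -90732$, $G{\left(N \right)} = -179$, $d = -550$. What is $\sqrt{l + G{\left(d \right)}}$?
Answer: $2 \sqrt{17933} \approx 267.83$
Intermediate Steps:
$l = 71911$ ($l = \left(-97271 + 78450\right) + 90732 = -18821 + 90732 = 71911$)
$\sqrt{l + G{\left(d \right)}} = \sqrt{71911 - 179} = \sqrt{71732} = 2 \sqrt{17933}$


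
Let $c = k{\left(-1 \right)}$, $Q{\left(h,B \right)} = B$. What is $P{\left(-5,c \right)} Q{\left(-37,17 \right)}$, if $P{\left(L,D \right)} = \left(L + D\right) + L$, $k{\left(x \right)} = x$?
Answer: $-187$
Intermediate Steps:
$c = -1$
$P{\left(L,D \right)} = D + 2 L$ ($P{\left(L,D \right)} = \left(D + L\right) + L = D + 2 L$)
$P{\left(-5,c \right)} Q{\left(-37,17 \right)} = \left(-1 + 2 \left(-5\right)\right) 17 = \left(-1 - 10\right) 17 = \left(-11\right) 17 = -187$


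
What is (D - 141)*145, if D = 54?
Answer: -12615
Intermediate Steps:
(D - 141)*145 = (54 - 141)*145 = -87*145 = -12615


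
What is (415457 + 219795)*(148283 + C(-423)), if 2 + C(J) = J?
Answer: 93927090216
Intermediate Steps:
C(J) = -2 + J
(415457 + 219795)*(148283 + C(-423)) = (415457 + 219795)*(148283 + (-2 - 423)) = 635252*(148283 - 425) = 635252*147858 = 93927090216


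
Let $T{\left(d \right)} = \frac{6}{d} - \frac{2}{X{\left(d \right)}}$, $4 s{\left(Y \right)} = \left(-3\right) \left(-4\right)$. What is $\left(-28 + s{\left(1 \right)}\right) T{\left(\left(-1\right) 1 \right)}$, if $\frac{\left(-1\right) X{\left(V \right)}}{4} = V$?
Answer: $\frac{325}{2} \approx 162.5$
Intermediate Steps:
$X{\left(V \right)} = - 4 V$
$s{\left(Y \right)} = 3$ ($s{\left(Y \right)} = \frac{\left(-3\right) \left(-4\right)}{4} = \frac{1}{4} \cdot 12 = 3$)
$T{\left(d \right)} = \frac{13}{2 d}$ ($T{\left(d \right)} = \frac{6}{d} - \frac{2}{\left(-4\right) d} = \frac{6}{d} - 2 \left(- \frac{1}{4 d}\right) = \frac{6}{d} + \frac{1}{2 d} = \frac{13}{2 d}$)
$\left(-28 + s{\left(1 \right)}\right) T{\left(\left(-1\right) 1 \right)} = \left(-28 + 3\right) \frac{13}{2 \left(\left(-1\right) 1\right)} = - 25 \frac{13}{2 \left(-1\right)} = - 25 \cdot \frac{13}{2} \left(-1\right) = \left(-25\right) \left(- \frac{13}{2}\right) = \frac{325}{2}$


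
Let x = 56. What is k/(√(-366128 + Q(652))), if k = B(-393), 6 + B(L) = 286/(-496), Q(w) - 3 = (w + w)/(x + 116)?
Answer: 233*I*√676951107/557753736 ≈ 0.010869*I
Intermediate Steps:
Q(w) = 3 + w/86 (Q(w) = 3 + (w + w)/(56 + 116) = 3 + (2*w)/172 = 3 + (2*w)*(1/172) = 3 + w/86)
B(L) = -1631/248 (B(L) = -6 + 286/(-496) = -6 + 286*(-1/496) = -6 - 143/248 = -1631/248)
k = -1631/248 ≈ -6.5766
k/(√(-366128 + Q(652))) = -1631/(248*√(-366128 + (3 + (1/86)*652))) = -1631/(248*√(-366128 + (3 + 326/43))) = -1631/(248*√(-366128 + 455/43)) = -1631*(-I*√676951107/15743049)/248 = -(-233)*I*√676951107/557753736 = 233*I*√676951107/557753736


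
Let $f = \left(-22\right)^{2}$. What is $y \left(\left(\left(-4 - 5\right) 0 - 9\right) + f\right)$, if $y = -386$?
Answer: $-183350$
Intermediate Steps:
$f = 484$
$y \left(\left(\left(-4 - 5\right) 0 - 9\right) + f\right) = - 386 \left(\left(\left(-4 - 5\right) 0 - 9\right) + 484\right) = - 386 \left(\left(\left(-9\right) 0 - 9\right) + 484\right) = - 386 \left(\left(0 - 9\right) + 484\right) = - 386 \left(-9 + 484\right) = \left(-386\right) 475 = -183350$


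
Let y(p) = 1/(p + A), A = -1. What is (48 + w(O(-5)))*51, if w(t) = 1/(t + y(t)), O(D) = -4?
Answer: 17051/7 ≈ 2435.9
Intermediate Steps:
y(p) = 1/(-1 + p) (y(p) = 1/(p - 1) = 1/(-1 + p))
w(t) = 1/(t + 1/(-1 + t))
(48 + w(O(-5)))*51 = (48 + (-1 - 4)/(1 - 4*(-1 - 4)))*51 = (48 - 5/(1 - 4*(-5)))*51 = (48 - 5/(1 + 20))*51 = (48 - 5/21)*51 = (1003/21)*51 = 17051/7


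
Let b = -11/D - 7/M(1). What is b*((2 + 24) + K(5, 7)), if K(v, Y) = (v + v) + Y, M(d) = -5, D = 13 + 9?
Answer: 387/10 ≈ 38.700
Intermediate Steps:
D = 22
K(v, Y) = Y + 2*v (K(v, Y) = 2*v + Y = Y + 2*v)
b = 9/10 (b = -11/22 - 7/(-5) = -11*1/22 - 7*(-1/5) = -1/2 + 7/5 = 9/10 ≈ 0.90000)
b*((2 + 24) + K(5, 7)) = 9*((2 + 24) + (7 + 2*5))/10 = 9*(26 + (7 + 10))/10 = 9*(26 + 17)/10 = (9/10)*43 = 387/10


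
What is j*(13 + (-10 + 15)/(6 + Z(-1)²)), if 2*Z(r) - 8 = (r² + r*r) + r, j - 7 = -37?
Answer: -2770/7 ≈ -395.71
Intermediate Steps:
j = -30 (j = 7 - 37 = -30)
Z(r) = 4 + r² + r/2 (Z(r) = 4 + ((r² + r*r) + r)/2 = 4 + ((r² + r²) + r)/2 = 4 + (2*r² + r)/2 = 4 + (r + 2*r²)/2 = 4 + (r² + r/2) = 4 + r² + r/2)
j*(13 + (-10 + 15)/(6 + Z(-1)²)) = -30*(13 + (-10 + 15)/(6 + (4 + (-1)² + (½)*(-1))²)) = -30*(13 + 5/(6 + (4 + 1 - ½)²)) = -30*(13 + 5/(6 + (9/2)²)) = -30*(13 + 5/(6 + 81/4)) = -30*(13 + 5/(105/4)) = -30*(13 + 5*(4/105)) = -30*(13 + 4/21) = -30*277/21 = -2770/7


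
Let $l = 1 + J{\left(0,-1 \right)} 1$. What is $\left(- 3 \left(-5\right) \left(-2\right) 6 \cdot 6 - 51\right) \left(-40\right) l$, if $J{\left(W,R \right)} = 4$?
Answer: $226200$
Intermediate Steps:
$l = 5$ ($l = 1 + 4 \cdot 1 = 1 + 4 = 5$)
$\left(- 3 \left(-5\right) \left(-2\right) 6 \cdot 6 - 51\right) \left(-40\right) l = \left(- 3 \left(-5\right) \left(-2\right) 6 \cdot 6 - 51\right) \left(-40\right) 5 = \left(- 3 \cdot 10 \cdot 6 \cdot 6 - 51\right) \left(-40\right) 5 = \left(\left(-3\right) 60 \cdot 6 - 51\right) \left(-40\right) 5 = \left(\left(-180\right) 6 - 51\right) \left(-40\right) 5 = \left(-1080 - 51\right) \left(-40\right) 5 = \left(-1131\right) \left(-40\right) 5 = 45240 \cdot 5 = 226200$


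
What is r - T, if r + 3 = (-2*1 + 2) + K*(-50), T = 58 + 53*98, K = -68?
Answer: -1855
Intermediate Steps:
T = 5252 (T = 58 + 5194 = 5252)
r = 3397 (r = -3 + ((-2*1 + 2) - 68*(-50)) = -3 + ((-2 + 2) + 3400) = -3 + (0 + 3400) = -3 + 3400 = 3397)
r - T = 3397 - 1*5252 = 3397 - 5252 = -1855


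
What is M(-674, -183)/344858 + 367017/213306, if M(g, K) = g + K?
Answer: 10532162112/6130023379 ≈ 1.7181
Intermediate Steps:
M(g, K) = K + g
M(-674, -183)/344858 + 367017/213306 = (-183 - 674)/344858 + 367017/213306 = -857*1/344858 + 367017*(1/213306) = -857/344858 + 122339/71102 = 10532162112/6130023379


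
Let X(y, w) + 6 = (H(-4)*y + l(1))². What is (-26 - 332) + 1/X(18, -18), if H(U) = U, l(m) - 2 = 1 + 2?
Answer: -1604913/4483 ≈ -358.00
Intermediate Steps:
l(m) = 5 (l(m) = 2 + (1 + 2) = 2 + 3 = 5)
X(y, w) = -6 + (5 - 4*y)² (X(y, w) = -6 + (-4*y + 5)² = -6 + (5 - 4*y)²)
(-26 - 332) + 1/X(18, -18) = (-26 - 332) + 1/(-6 + (5 - 4*18)²) = -358 + 1/(-6 + (5 - 72)²) = -358 + 1/(-6 + (-67)²) = -358 + 1/(-6 + 4489) = -358 + 1/4483 = -1604913/4483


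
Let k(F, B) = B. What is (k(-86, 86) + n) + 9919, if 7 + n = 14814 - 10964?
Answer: 13848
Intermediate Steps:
n = 3843 (n = -7 + (14814 - 10964) = -7 + 3850 = 3843)
(k(-86, 86) + n) + 9919 = (86 + 3843) + 9919 = 3929 + 9919 = 13848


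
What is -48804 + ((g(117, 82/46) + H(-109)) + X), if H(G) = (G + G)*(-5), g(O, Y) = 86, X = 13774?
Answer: -33854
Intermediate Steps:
H(G) = -10*G (H(G) = (2*G)*(-5) = -10*G)
-48804 + ((g(117, 82/46) + H(-109)) + X) = -48804 + ((86 - 10*(-109)) + 13774) = -48804 + ((86 + 1090) + 13774) = -48804 + (1176 + 13774) = -48804 + 14950 = -33854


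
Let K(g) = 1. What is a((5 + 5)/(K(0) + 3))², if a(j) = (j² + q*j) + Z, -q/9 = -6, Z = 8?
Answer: 356409/16 ≈ 22276.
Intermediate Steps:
q = 54 (q = -9*(-6) = 54)
a(j) = 8 + j² + 54*j (a(j) = (j² + 54*j) + 8 = 8 + j² + 54*j)
a((5 + 5)/(K(0) + 3))² = (8 + ((5 + 5)/(1 + 3))² + 54*((5 + 5)/(1 + 3)))² = (8 + (10/4)² + 54*(10/4))² = (8 + (10*(¼))² + 54*(10*(¼)))² = (8 + (5/2)² + 54*(5/2))² = (8 + 25/4 + 135)² = (597/4)² = 356409/16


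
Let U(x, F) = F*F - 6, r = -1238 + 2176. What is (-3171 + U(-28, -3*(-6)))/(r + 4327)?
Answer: -317/585 ≈ -0.54188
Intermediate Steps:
r = 938
U(x, F) = -6 + F² (U(x, F) = F² - 6 = -6 + F²)
(-3171 + U(-28, -3*(-6)))/(r + 4327) = (-3171 + (-6 + (-3*(-6))²))/(938 + 4327) = (-3171 + (-6 + 18²))/5265 = (-3171 + (-6 + 324))*(1/5265) = (-3171 + 318)*(1/5265) = -2853*1/5265 = -317/585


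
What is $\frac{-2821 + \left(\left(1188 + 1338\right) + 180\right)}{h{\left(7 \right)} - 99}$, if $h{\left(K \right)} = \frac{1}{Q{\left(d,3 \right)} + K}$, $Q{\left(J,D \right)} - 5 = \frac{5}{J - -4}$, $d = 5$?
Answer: $\frac{565}{486} \approx 1.1626$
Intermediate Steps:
$Q{\left(J,D \right)} = 5 + \frac{5}{4 + J}$ ($Q{\left(J,D \right)} = 5 + \frac{5}{J - -4} = 5 + \frac{5}{J + 4} = 5 + \frac{5}{4 + J}$)
$h{\left(K \right)} = \frac{1}{\frac{50}{9} + K}$ ($h{\left(K \right)} = \frac{1}{\frac{5 \left(5 + 5\right)}{4 + 5} + K} = \frac{1}{5 \cdot \frac{1}{9} \cdot 10 + K} = \frac{1}{\frac{50}{9} + K}$)
$\frac{-2821 + \left(\left(1188 + 1338\right) + 180\right)}{h{\left(7 \right)} - 99} = \frac{-2821 + \left(\left(1188 + 1338\right) + 180\right)}{\frac{9}{50 + 9 \cdot 7} - 99} = \frac{-2821 + \left(2526 + 180\right)}{\frac{9}{50 + 63} - 99} = \frac{-2821 + 2706}{\frac{9}{113} - 99} = - \frac{115}{9 \cdot \frac{1}{113} - 99} = - \frac{115}{\frac{9}{113} - 99} = - \frac{115}{- \frac{11178}{113}} = \left(-115\right) \left(- \frac{113}{11178}\right) = \frac{565}{486}$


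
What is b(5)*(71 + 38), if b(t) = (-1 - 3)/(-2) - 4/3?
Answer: 218/3 ≈ 72.667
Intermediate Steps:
b(t) = ⅔ (b(t) = -4*(-½) - 4*⅓ = 2 - 4/3 = ⅔)
b(5)*(71 + 38) = 2*(71 + 38)/3 = (⅔)*109 = 218/3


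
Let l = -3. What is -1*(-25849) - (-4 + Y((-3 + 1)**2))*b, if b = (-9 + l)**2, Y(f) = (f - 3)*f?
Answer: 25849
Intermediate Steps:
Y(f) = f*(-3 + f) (Y(f) = (-3 + f)*f = f*(-3 + f))
b = 144 (b = (-9 - 3)**2 = (-12)**2 = 144)
-1*(-25849) - (-4 + Y((-3 + 1)**2))*b = -1*(-25849) - (-4 + (-3 + 1)**2*(-3 + (-3 + 1)**2))*144 = 25849 - (-4 + (-2)**2*(-3 + (-2)**2))*144 = 25849 - (-4 + 4*(-3 + 4))*144 = 25849 - (-4 + 4*1)*144 = 25849 - (-4 + 4)*144 = 25849 - 0*144 = 25849 - 1*0 = 25849 + 0 = 25849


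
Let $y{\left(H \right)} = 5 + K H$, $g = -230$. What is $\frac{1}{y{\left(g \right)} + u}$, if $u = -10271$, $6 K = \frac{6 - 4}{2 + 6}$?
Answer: $- \frac{12}{123307} \approx -9.7318 \cdot 10^{-5}$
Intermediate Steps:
$K = \frac{1}{24}$ ($K = \frac{\left(6 - 4\right) \frac{1}{2 + 6}}{6} = \frac{2 \cdot \frac{1}{8}}{6} = \frac{1}{6} \cdot \frac{1}{4} = \frac{1}{24} \approx 0.041667$)
$y{\left(H \right)} = 5 + \frac{H}{24}$
$\frac{1}{y{\left(g \right)} + u} = \frac{1}{\left(5 + \frac{1}{24} \left(-230\right)\right) - 10271} = \frac{1}{\left(5 - \frac{115}{12}\right) - 10271} = \frac{1}{- \frac{55}{12} - 10271} = \frac{1}{- \frac{123307}{12}} = - \frac{12}{123307}$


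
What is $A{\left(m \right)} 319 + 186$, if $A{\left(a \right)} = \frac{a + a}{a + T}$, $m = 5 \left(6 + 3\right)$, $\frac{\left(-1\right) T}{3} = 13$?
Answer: $4971$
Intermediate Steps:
$T = -39$ ($T = \left(-3\right) 13 = -39$)
$m = 45$ ($m = 5 \cdot 9 = 45$)
$A{\left(a \right)} = \frac{2 a}{-39 + a}$ ($A{\left(a \right)} = \frac{a + a}{a - 39} = \frac{2 a}{-39 + a}$)
$A{\left(m \right)} 319 + 186 = 2 \cdot 45 \frac{1}{-39 + 45} \cdot 319 + 186 = 2 \cdot 45 \cdot \frac{1}{6} \cdot 319 + 186 = 15 \cdot 319 + 186 = 4785 + 186 = 4971$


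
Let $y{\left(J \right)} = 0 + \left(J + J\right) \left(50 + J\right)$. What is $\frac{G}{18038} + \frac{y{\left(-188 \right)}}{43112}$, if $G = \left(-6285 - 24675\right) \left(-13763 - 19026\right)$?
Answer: $\frac{2735373274314}{48603391} \approx 56280.0$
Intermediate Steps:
$G = 1015147440$ ($G = \left(-30960\right) \left(-32789\right) = 1015147440$)
$y{\left(J \right)} = 2 J \left(50 + J\right)$ ($y{\left(J \right)} = 0 + 2 J \left(50 + J\right) = 2 J \left(50 + J\right)$)
$\frac{G}{18038} + \frac{y{\left(-188 \right)}}{43112} = \frac{1015147440}{18038} + \frac{2 \left(-188\right) \left(50 - 188\right)}{43112} = 1015147440 \cdot \frac{1}{18038} + 2 \left(-188\right) \left(-138\right) \frac{1}{43112} = \frac{507573720}{9019} + 51888 \cdot \frac{1}{43112} = \frac{507573720}{9019} + \frac{6486}{5389} = \frac{2735373274314}{48603391}$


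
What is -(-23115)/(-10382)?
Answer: -23115/10382 ≈ -2.2264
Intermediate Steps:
-(-23115)/(-10382) = -(-23115)*(-1)/10382 = -5*4623/10382 = -23115/10382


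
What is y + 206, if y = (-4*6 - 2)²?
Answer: 882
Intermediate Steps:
y = 676 (y = (-24 - 2)² = (-26)² = 676)
y + 206 = 676 + 206 = 882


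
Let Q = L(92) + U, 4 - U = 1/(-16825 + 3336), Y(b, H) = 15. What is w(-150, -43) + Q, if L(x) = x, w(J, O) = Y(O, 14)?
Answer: 1497280/13489 ≈ 111.00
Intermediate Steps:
w(J, O) = 15
U = 53957/13489 (U = 4 - 1/(-16825 + 3336) = 4 - 1/(-13489) = 4 - 1*(-1/13489) = 4 + 1/13489 = 53957/13489 ≈ 4.0001)
Q = 1294945/13489 (Q = 92 + 53957/13489 = 1294945/13489 ≈ 96.000)
w(-150, -43) + Q = 15 + 1294945/13489 = 1497280/13489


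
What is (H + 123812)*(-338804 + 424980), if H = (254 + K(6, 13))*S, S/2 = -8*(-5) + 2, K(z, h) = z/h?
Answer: 162650995328/13 ≈ 1.2512e+10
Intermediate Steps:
S = 84 (S = 2*(-8*(-5) + 2) = 2*(40 + 2) = 2*42 = 84)
H = 277872/13 (H = (254 + 6/13)*84 = (3308/13)*84 = 277872/13 ≈ 21375.)
(H + 123812)*(-338804 + 424980) = (277872/13 + 123812)*(-338804 + 424980) = (1887428/13)*86176 = 162650995328/13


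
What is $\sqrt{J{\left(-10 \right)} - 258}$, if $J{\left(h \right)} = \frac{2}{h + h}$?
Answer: $\frac{i \sqrt{25810}}{10} \approx 16.065 i$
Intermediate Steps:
$J{\left(h \right)} = \frac{1}{h}$ ($J{\left(h \right)} = \frac{2}{2 h} = 2 \frac{1}{2 h} = \frac{1}{h}$)
$\sqrt{J{\left(-10 \right)} - 258} = \sqrt{\frac{1}{-10} - 258} = \sqrt{- \frac{1}{10} - 258} = \sqrt{- \frac{2581}{10}} = \frac{i \sqrt{25810}}{10}$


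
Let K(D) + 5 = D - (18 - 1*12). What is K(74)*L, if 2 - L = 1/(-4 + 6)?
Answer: 189/2 ≈ 94.500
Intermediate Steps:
K(D) = -11 + D (K(D) = -5 + (D - (18 - 1*12)) = -5 + (D - (18 - 12)) = -5 + (D - 1*6) = -5 + (D - 6) = -5 + (-6 + D) = -11 + D)
L = 3/2 (L = 2 - 1/(-4 + 6) = 2 - 1/2 = 2 - 1*½ = 2 - ½ = 3/2 ≈ 1.5000)
K(74)*L = (-11 + 74)*(3/2) = 63*(3/2) = 189/2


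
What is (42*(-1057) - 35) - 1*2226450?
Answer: -2270879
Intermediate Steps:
(42*(-1057) - 35) - 1*2226450 = (-44394 - 35) - 2226450 = -44429 - 2226450 = -2270879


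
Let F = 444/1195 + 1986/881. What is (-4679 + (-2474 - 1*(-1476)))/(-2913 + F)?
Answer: 5976717215/3064027401 ≈ 1.9506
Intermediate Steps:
F = 2764434/1052795 (F = 444*(1/1195) + 1986*(1/881) = 444/1195 + 1986/881 = 2764434/1052795 ≈ 2.6258)
(-4679 + (-2474 - 1*(-1476)))/(-2913 + F) = (-4679 + (-2474 - 1*(-1476)))/(-2913 + 2764434/1052795) = (-4679 + (-2474 + 1476))/(-3064027401/1052795) = (-4679 - 998)*(-1052795/3064027401) = -5677*(-1052795/3064027401) = 5976717215/3064027401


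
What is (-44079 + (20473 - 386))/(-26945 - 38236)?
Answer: 23992/65181 ≈ 0.36808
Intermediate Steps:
(-44079 + (20473 - 386))/(-26945 - 38236) = (-44079 + 20087)/(-65181) = -23992*(-1/65181) = 23992/65181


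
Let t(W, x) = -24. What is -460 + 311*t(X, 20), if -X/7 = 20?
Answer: -7924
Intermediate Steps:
X = -140 (X = -7*20 = -140)
-460 + 311*t(X, 20) = -460 + 311*(-24) = -460 - 7464 = -7924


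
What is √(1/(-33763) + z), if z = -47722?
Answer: I*√54400224778781/33763 ≈ 218.45*I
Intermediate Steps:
√(1/(-33763) + z) = √(1/(-33763) - 47722) = √(-1/33763 - 47722) = √(-1611237887/33763) = I*√54400224778781/33763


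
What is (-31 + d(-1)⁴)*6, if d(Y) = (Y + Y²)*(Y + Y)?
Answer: -186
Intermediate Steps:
d(Y) = 2*Y*(Y + Y²) (d(Y) = (Y + Y²)*(2*Y) = 2*Y*(Y + Y²))
(-31 + d(-1)⁴)*6 = (-31 + (2*(-1)²*(1 - 1))⁴)*6 = (-31 + (2*1*0)⁴)*6 = (-31 + 0⁴)*6 = (-31 + 0)*6 = -31*6 = -186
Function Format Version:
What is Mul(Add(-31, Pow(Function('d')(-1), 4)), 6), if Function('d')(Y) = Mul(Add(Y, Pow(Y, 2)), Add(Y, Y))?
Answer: -186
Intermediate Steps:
Function('d')(Y) = Mul(2, Y, Add(Y, Pow(Y, 2))) (Function('d')(Y) = Mul(Add(Y, Pow(Y, 2)), Mul(2, Y)) = Mul(2, Y, Add(Y, Pow(Y, 2))))
Mul(Add(-31, Pow(Function('d')(-1), 4)), 6) = Mul(Add(-31, Pow(Mul(2, Pow(-1, 2), Add(1, -1)), 4)), 6) = Mul(Add(-31, Pow(Mul(2, 1, 0), 4)), 6) = Mul(Add(-31, Pow(0, 4)), 6) = Mul(Add(-31, 0), 6) = Mul(-31, 6) = -186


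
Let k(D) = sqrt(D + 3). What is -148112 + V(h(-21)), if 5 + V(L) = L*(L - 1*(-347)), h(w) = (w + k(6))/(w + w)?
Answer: -7250437/49 ≈ -1.4797e+5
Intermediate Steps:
k(D) = sqrt(3 + D)
h(w) = (3 + w)/(2*w) (h(w) = (w + sqrt(3 + 6))/(w + w) = (w + sqrt(9))/((2*w)) = (w + 3)*(1/(2*w)) = (3 + w)*(1/(2*w)) = (3 + w)/(2*w))
V(L) = -5 + L*(347 + L) (V(L) = -5 + L*(L - 1*(-347)) = -5 + L*(L + 347) = -5 + L*(347 + L))
-148112 + V(h(-21)) = -148112 + (-5 + ((1/2)*(3 - 21)/(-21))**2 + 347*((1/2)*(3 - 21)/(-21))) = -148112 + (-5 + ((1/2)*(-1/21)*(-18))**2 + 347*((1/2)*(-1/21)*(-18))) = -148112 + (-5 + (3/7)**2 + 347*(3/7)) = -148112 + (-5 + 9/49 + 1041/7) = -148112 + 7051/49 = -7250437/49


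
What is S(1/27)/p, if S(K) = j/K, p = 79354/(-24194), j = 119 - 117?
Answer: -653238/39677 ≈ -16.464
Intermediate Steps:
j = 2
p = -39677/12097 (p = 79354*(-1/24194) = -39677/12097 ≈ -3.2799)
S(K) = 2/K
S(1/27)/p = (2/(1/27))/(-39677/12097) = (2/(1/27))*(-12097/39677) = (2*27)*(-12097/39677) = 54*(-12097/39677) = -653238/39677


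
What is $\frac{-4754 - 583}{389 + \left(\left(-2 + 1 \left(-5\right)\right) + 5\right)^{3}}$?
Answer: $- \frac{1779}{127} \approx -14.008$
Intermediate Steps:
$\frac{-4754 - 583}{389 + \left(\left(-2 + 1 \left(-5\right)\right) + 5\right)^{3}} = \frac{-4754 - 583}{389 + \left(\left(-2 - 5\right) + 5\right)^{3}} = - \frac{5337}{389 + \left(-7 + 5\right)^{3}} = - \frac{5337}{389 + \left(-2\right)^{3}} = - \frac{5337}{389 - 8} = - \frac{5337}{381} = \left(-5337\right) \frac{1}{381} = - \frac{1779}{127}$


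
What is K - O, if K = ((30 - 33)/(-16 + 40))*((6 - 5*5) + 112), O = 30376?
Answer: -243101/8 ≈ -30388.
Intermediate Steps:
K = -93/8 (K = (-3/24)*((6 - 25) + 112) = (-3*1/24)*(-19 + 112) = -⅛*93 = -93/8 ≈ -11.625)
K - O = -93/8 - 1*30376 = -93/8 - 30376 = -243101/8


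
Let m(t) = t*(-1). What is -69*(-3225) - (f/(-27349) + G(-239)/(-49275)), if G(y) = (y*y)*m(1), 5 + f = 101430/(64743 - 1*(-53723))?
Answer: 17762674615343387768/79823692445175 ≈ 2.2252e+5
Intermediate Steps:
m(t) = -t
f = -245450/59233 (f = -5 + 101430/(64743 - 1*(-53723)) = -5 + 101430/(64743 + 53723) = -5 + 101430/118466 = -5 + 101430*(1/118466) = -5 + 50715/59233 = -245450/59233 ≈ -4.1438)
G(y) = -y² (G(y) = (y*y)*(-1*1) = y²*(-1) = -y²)
-69*(-3225) - (f/(-27349) + G(-239)/(-49275)) = -69*(-3225) - (-245450/59233/(-27349) - 1*(-239)²/(-49275)) = 222525 - (-245450/59233*(-1/27349) - 1*57121*(-1/49275)) = 222525 - (245450/1619963317 - 57121*(-1/49275)) = 222525 - (245450/1619963317 + 57121/49275) = 222525 - 1*92546019179107/79823692445175 = 222525 - 92546019179107/79823692445175 = 17762674615343387768/79823692445175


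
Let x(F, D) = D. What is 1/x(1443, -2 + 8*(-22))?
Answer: -1/178 ≈ -0.0056180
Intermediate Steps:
1/x(1443, -2 + 8*(-22)) = 1/(-2 + 8*(-22)) = 1/(-2 - 176) = 1/(-178) = -1/178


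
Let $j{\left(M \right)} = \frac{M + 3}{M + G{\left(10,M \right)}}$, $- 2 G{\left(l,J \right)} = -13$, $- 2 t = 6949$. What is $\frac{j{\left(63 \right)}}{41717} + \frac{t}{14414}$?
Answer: $- \frac{40291103891}{167163856964} \approx -0.24103$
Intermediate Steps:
$t = - \frac{6949}{2}$ ($t = \left(- \frac{1}{2}\right) 6949 = - \frac{6949}{2} \approx -3474.5$)
$G{\left(l,J \right)} = \frac{13}{2}$ ($G{\left(l,J \right)} = \left(- \frac{1}{2}\right) \left(-13\right) = \frac{13}{2}$)
$j{\left(M \right)} = \frac{3 + M}{\frac{13}{2} + M}$ ($j{\left(M \right)} = \frac{M + 3}{M + \frac{13}{2}} = \frac{3 + M}{\frac{13}{2} + M}$)
$\frac{j{\left(63 \right)}}{41717} + \frac{t}{14414} = \frac{2 \frac{1}{13 + 2 \cdot 63} \left(3 + 63\right)}{41717} - \frac{6949}{2 \cdot 14414} = 2 \frac{1}{13 + 126} \cdot 66 \cdot \frac{1}{41717} - \frac{6949}{28828} = 2 \cdot \frac{1}{139} \cdot 66 \cdot \frac{1}{41717} - \frac{6949}{28828} = \frac{132}{139} \cdot \frac{1}{41717} - \frac{6949}{28828} = \frac{132}{5798663} - \frac{6949}{28828} = - \frac{40291103891}{167163856964}$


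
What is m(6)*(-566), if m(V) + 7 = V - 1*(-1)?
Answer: 0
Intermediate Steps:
m(V) = -6 + V (m(V) = -7 + (V - 1*(-1)) = -7 + (V + 1) = -7 + (1 + V) = -6 + V)
m(6)*(-566) = (-6 + 6)*(-566) = 0*(-566) = 0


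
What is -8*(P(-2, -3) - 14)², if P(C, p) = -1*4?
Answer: -2592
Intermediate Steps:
P(C, p) = -4
-8*(P(-2, -3) - 14)² = -8*(-4 - 14)² = -8*(-18)² = -8*324 = -2592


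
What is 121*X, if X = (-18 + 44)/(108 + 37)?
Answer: 3146/145 ≈ 21.697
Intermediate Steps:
X = 26/145 ≈ 0.17931
121*X = 121*(26/145) = 3146/145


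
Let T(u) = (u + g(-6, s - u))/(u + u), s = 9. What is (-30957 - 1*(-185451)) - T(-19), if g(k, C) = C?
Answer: 5870781/38 ≈ 1.5449e+5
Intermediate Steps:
T(u) = 9/(2*u) (T(u) = (u + (9 - u))/(u + u) = 9/((2*u)) = 9*(1/(2*u)) = 9/(2*u))
(-30957 - 1*(-185451)) - T(-19) = (-30957 - 1*(-185451)) - 9/(2*(-19)) = (-30957 + 185451) - 9*(-1)/(2*19) = 154494 - 1*(-9/38) = 154494 + 9/38 = 5870781/38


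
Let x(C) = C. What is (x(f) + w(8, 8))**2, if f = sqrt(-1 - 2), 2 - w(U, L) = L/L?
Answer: (1 + I*sqrt(3))**2 ≈ -2.0 + 3.4641*I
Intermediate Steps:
w(U, L) = 1 (w(U, L) = 2 - L/L = 2 - 1*1 = 2 - 1 = 1)
f = I*sqrt(3) (f = sqrt(-3) = I*sqrt(3) ≈ 1.732*I)
(x(f) + w(8, 8))**2 = (I*sqrt(3) + 1)**2 = (1 + I*sqrt(3))**2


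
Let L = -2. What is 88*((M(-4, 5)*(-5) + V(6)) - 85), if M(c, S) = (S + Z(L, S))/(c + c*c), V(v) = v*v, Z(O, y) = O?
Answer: -4422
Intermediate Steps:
V(v) = v²
M(c, S) = (-2 + S)/(c + c²) (M(c, S) = (S - 2)/(c + c*c) = (-2 + S)/(c + c²))
88*((M(-4, 5)*(-5) + V(6)) - 85) = 88*((((-2 + 5)/((-4)*(1 - 4)))*(-5) + 6²) - 85) = 88*((-¼*3/(-3)*(-5) + 36) - 85) = 88*((-¼*(-⅓)*3*(-5) + 36) - 85) = 88*(((¼)*(-5) + 36) - 85) = 88*((-5/4 + 36) - 85) = 88*(139/4 - 85) = 88*(-201/4) = -4422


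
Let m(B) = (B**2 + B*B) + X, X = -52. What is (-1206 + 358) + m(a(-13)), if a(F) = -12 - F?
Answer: -898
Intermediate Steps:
m(B) = -52 + 2*B**2 (m(B) = (B**2 + B*B) - 52 = (B**2 + B**2) - 52 = 2*B**2 - 52 = -52 + 2*B**2)
(-1206 + 358) + m(a(-13)) = (-1206 + 358) + (-52 + 2*(-12 - 1*(-13))**2) = -848 + (-52 + 2*(-12 + 13)**2) = -848 + (-52 + 2*1**2) = -848 + (-52 + 2*1) = -848 + (-52 + 2) = -848 - 50 = -898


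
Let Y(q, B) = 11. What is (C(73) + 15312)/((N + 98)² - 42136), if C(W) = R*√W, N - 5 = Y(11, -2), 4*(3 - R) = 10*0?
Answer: -3828/7285 - 3*√73/29140 ≈ -0.52634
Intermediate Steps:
R = 3 (R = 3 - 5*0/2 = 3 - ¼*0 = 3 + 0 = 3)
N = 16 (N = 5 + 11 = 16)
C(W) = 3*√W
(C(73) + 15312)/((N + 98)² - 42136) = (3*√73 + 15312)/((16 + 98)² - 42136) = (15312 + 3*√73)/(114² - 42136) = (15312 + 3*√73)/(12996 - 42136) = (15312 + 3*√73)/(-29140) = (15312 + 3*√73)*(-1/29140) = -3828/7285 - 3*√73/29140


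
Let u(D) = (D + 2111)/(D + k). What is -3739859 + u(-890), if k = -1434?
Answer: -8691433537/2324 ≈ -3.7399e+6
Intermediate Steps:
u(D) = (2111 + D)/(-1434 + D) (u(D) = (D + 2111)/(D - 1434) = (2111 + D)/(-1434 + D))
-3739859 + u(-890) = -3739859 + (2111 - 890)/(-1434 - 890) = -3739859 + 1221/(-2324) = -3739859 - 1/2324*1221 = -3739859 - 1221/2324 = -8691433537/2324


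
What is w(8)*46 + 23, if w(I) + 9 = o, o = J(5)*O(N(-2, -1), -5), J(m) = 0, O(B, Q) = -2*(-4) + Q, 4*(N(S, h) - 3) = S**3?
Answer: -391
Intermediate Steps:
N(S, h) = 3 + S**3/4
O(B, Q) = 8 + Q
o = 0 (o = 0*(8 - 5) = 0*3 = 0)
w(I) = -9 (w(I) = -9 + 0 = -9)
w(8)*46 + 23 = -9*46 + 23 = -414 + 23 = -391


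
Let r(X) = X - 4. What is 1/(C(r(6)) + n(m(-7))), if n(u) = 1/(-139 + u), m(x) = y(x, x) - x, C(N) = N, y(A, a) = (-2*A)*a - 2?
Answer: 232/463 ≈ 0.50108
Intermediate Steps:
y(A, a) = -2 - 2*A*a (y(A, a) = -2*A*a - 2 = -2 - 2*A*a)
r(X) = -4 + X
m(x) = -2 - x - 2*x² (m(x) = (-2 - 2*x*x) - x = (-2 - 2*x²) - x = -2 - x - 2*x²)
1/(C(r(6)) + n(m(-7))) = 1/((-4 + 6) + 1/(-139 + (-2 - 1*(-7) - 2*(-7)²))) = 1/(2 + 1/(-139 + (-2 + 7 - 2*49))) = 1/(2 + 1/(-139 + (-2 + 7 - 98))) = 1/(2 + 1/(-139 - 93)) = 1/(2 + 1/(-232)) = 1/(2 - 1/232) = 1/(463/232) = 232/463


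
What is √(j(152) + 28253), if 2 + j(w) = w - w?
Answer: 3*√3139 ≈ 168.08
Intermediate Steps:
j(w) = -2 (j(w) = -2 + (w - w) = -2 + 0 = -2)
√(j(152) + 28253) = √(-2 + 28253) = √28251 = 3*√3139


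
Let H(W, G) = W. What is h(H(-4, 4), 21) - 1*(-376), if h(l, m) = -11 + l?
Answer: 361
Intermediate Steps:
h(H(-4, 4), 21) - 1*(-376) = (-11 - 4) - 1*(-376) = -15 + 376 = 361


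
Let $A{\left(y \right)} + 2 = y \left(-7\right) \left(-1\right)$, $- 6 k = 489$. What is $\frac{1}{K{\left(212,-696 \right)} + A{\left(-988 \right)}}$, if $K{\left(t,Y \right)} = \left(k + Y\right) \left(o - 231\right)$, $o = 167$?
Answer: $\frac{1}{42842} \approx 2.3342 \cdot 10^{-5}$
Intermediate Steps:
$k = - \frac{163}{2}$ ($k = \left(- \frac{1}{6}\right) 489 = - \frac{163}{2} \approx -81.5$)
$K{\left(t,Y \right)} = 5216 - 64 Y$ ($K{\left(t,Y \right)} = \left(- \frac{163}{2} + Y\right) \left(167 - 231\right) = \left(- \frac{163}{2} + Y\right) \left(-64\right) = 5216 - 64 Y$)
$A{\left(y \right)} = -2 + 7 y$ ($A{\left(y \right)} = -2 + y \left(-7\right) \left(-1\right) = -2 + - 7 y \left(-1\right) = -2 + 7 y$)
$\frac{1}{K{\left(212,-696 \right)} + A{\left(-988 \right)}} = \frac{1}{\left(5216 - -44544\right) + \left(-2 + 7 \left(-988\right)\right)} = \frac{1}{\left(5216 + 44544\right) - 6918} = \frac{1}{49760 - 6918} = \frac{1}{42842}$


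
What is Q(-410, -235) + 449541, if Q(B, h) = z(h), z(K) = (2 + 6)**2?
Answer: 449605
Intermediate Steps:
z(K) = 64 (z(K) = 8**2 = 64)
Q(B, h) = 64
Q(-410, -235) + 449541 = 64 + 449541 = 449605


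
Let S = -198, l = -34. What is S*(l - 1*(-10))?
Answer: 4752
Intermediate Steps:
S*(l - 1*(-10)) = -198*(-34 - 1*(-10)) = -198*(-34 + 10) = -198*(-24) = 4752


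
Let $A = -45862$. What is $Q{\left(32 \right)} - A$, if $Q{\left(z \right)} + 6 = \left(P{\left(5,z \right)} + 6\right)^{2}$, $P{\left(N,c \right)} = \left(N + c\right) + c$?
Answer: $51481$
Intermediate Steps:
$P{\left(N,c \right)} = N + 2 c$
$Q{\left(z \right)} = -6 + \left(11 + 2 z\right)^{2}$ ($Q{\left(z \right)} = -6 + \left(\left(5 + 2 z\right) + 6\right)^{2} = -6 + \left(11 + 2 z\right)^{2}$)
$Q{\left(32 \right)} - A = \left(-6 + \left(11 + 2 \cdot 32\right)^{2}\right) - -45862 = \left(-6 + \left(11 + 64\right)^{2}\right) + 45862 = \left(-6 + 75^{2}\right) + 45862 = \left(-6 + 5625\right) + 45862 = 5619 + 45862 = 51481$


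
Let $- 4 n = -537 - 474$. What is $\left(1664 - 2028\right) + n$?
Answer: $- \frac{445}{4} \approx -111.25$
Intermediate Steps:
$n = \frac{1011}{4}$ ($n = - \frac{-537 - 474}{4} = \left(- \frac{1}{4}\right) \left(-1011\right) = \frac{1011}{4} \approx 252.75$)
$\left(1664 - 2028\right) + n = \left(1664 - 2028\right) + \frac{1011}{4} = -364 + \frac{1011}{4} = - \frac{445}{4}$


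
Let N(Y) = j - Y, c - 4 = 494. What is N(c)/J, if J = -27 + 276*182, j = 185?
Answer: -313/50205 ≈ -0.0062344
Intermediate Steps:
c = 498 (c = 4 + 494 = 498)
J = 50205 (J = -27 + 50232 = 50205)
N(Y) = 185 - Y
N(c)/J = (185 - 1*498)/50205 = (185 - 498)*(1/50205) = -313*1/50205 = -313/50205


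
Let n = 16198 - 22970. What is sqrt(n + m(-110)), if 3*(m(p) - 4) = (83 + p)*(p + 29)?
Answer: 3*I*sqrt(671) ≈ 77.711*I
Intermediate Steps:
m(p) = 4 + (29 + p)*(83 + p)/3 (m(p) = 4 + ((83 + p)*(p + 29))/3 = 4 + ((83 + p)*(29 + p))/3 = 4 + ((29 + p)*(83 + p))/3 = 4 + (29 + p)*(83 + p)/3)
n = -6772
sqrt(n + m(-110)) = sqrt(-6772 + (2419/3 + (1/3)*(-110)**2 + (112/3)*(-110))) = sqrt(-6772 + (2419/3 + (1/3)*12100 - 12320/3)) = sqrt(-6772 + (2419/3 + 12100/3 - 12320/3)) = sqrt(-6772 + 733) = sqrt(-6039) = 3*I*sqrt(671)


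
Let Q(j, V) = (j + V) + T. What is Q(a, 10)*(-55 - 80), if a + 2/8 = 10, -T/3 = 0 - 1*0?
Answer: -10665/4 ≈ -2666.3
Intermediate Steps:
T = 0 (T = -3*(0 - 1*0) = -3*(0 + 0) = -3*0 = 0)
a = 39/4 (a = -¼ + 10 = 39/4 ≈ 9.7500)
Q(j, V) = V + j (Q(j, V) = (j + V) + 0 = (V + j) + 0 = V + j)
Q(a, 10)*(-55 - 80) = (10 + 39/4)*(-55 - 80) = (79/4)*(-135) = -10665/4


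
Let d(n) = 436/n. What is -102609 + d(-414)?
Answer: -21240281/207 ≈ -1.0261e+5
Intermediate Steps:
-102609 + d(-414) = -102609 + 436/(-414) = -102609 + 436*(-1/414) = -102609 - 218/207 = -21240281/207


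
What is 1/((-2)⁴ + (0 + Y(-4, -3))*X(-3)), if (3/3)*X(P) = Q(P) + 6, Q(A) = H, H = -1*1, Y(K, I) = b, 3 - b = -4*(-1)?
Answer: 1/11 ≈ 0.090909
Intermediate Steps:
b = -1 (b = 3 - (-4)*(-1) = 3 - 1*4 = 3 - 4 = -1)
Y(K, I) = -1
H = -1
Q(A) = -1
X(P) = 5 (X(P) = -1 + 6 = 5)
1/((-2)⁴ + (0 + Y(-4, -3))*X(-3)) = 1/((-2)⁴ + (0 - 1)*5) = 1/(16 - 1*5) = 1/(16 - 5) = 1/11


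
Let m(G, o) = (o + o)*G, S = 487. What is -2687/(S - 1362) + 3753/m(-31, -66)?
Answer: 4759693/1193500 ≈ 3.9880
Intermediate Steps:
m(G, o) = 2*G*o (m(G, o) = (2*o)*G = 2*G*o)
-2687/(S - 1362) + 3753/m(-31, -66) = -2687/(487 - 1362) + 3753/((2*(-31)*(-66))) = -2687/(-875) + 3753/4092 = -2687*(-1/875) + 3753*(1/4092) = 2687/875 + 1251/1364 = 4759693/1193500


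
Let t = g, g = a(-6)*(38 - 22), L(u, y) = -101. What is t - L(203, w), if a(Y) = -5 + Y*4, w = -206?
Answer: -363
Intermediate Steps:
a(Y) = -5 + 4*Y
g = -464 (g = (-5 + 4*(-6))*(38 - 22) = (-5 - 24)*16 = -29*16 = -464)
t = -464
t - L(203, w) = -464 - 1*(-101) = -464 + 101 = -363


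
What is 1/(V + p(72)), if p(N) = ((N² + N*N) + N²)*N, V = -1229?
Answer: 1/1118515 ≈ 8.9404e-7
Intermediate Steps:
p(N) = 3*N³ (p(N) = ((N² + N²) + N²)*N = (2*N² + N²)*N = (3*N²)*N = 3*N³)
1/(V + p(72)) = 1/(-1229 + 3*72³) = 1/(-1229 + 3*373248) = 1/(-1229 + 1119744) = 1/1118515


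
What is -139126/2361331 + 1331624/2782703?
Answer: 393894099138/938697551099 ≈ 0.41962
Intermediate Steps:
-139126/2361331 + 1331624/2782703 = -139126*1/2361331 + 1331624*(1/2782703) = -139126/2361331 + 190232/397529 = 393894099138/938697551099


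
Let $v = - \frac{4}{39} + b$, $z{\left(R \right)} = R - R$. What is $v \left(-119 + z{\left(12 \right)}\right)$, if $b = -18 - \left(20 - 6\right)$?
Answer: $\frac{148988}{39} \approx 3820.2$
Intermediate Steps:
$b = -32$ ($b = -18 - \left(20 - 6\right) = -18 - 14 = -32$)
$z{\left(R \right)} = 0$
$v = - \frac{1252}{39}$ ($v = - \frac{4}{39} - 32 = - \frac{1252}{39} \approx -32.103$)
$v \left(-119 + z{\left(12 \right)}\right) = - \frac{1252 \left(-119 + 0\right)}{39} = \left(- \frac{1252}{39}\right) \left(-119\right) = \frac{148988}{39}$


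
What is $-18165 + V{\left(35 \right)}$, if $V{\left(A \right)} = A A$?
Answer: $-16940$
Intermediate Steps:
$V{\left(A \right)} = A^{2}$
$-18165 + V{\left(35 \right)} = -18165 + 35^{2} = -18165 + 1225 = -16940$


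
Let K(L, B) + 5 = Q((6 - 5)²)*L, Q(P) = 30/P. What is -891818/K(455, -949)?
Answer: -891818/13645 ≈ -65.359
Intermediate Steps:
K(L, B) = -5 + 30*L (K(L, B) = -5 + (30/((6 - 5)²))*L = -5 + (30/(1²))*L = -5 + (30/1)*L = -5 + (30*1)*L = -5 + 30*L)
-891818/K(455, -949) = -891818/(-5 + 30*455) = -891818/(-5 + 13650) = -891818/13645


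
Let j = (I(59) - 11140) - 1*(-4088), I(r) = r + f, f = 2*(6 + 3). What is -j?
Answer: 6975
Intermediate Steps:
f = 18 (f = 2*9 = 18)
I(r) = 18 + r (I(r) = r + 18 = 18 + r)
j = -6975 (j = ((18 + 59) - 11140) - 1*(-4088) = (77 - 11140) + 4088 = -11063 + 4088 = -6975)
-j = -1*(-6975) = 6975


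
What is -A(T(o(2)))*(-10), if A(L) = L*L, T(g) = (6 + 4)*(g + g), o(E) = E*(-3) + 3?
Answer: 36000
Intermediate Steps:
o(E) = 3 - 3*E (o(E) = -3*E + 3 = 3 - 3*E)
T(g) = 20*g (T(g) = 10*(2*g) = 20*g)
A(L) = L**2
-A(T(o(2)))*(-10) = -(20*(3 - 3*2))**2*(-10) = -(20*(3 - 6))**2*(-10) = -(20*(-3))**2*(-10) = -1*(-60)**2*(-10) = -1*3600*(-10) = -3600*(-10) = 36000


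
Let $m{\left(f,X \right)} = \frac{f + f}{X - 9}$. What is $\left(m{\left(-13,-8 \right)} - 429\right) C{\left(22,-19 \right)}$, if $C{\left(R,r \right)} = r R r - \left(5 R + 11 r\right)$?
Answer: $-3437291$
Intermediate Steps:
$C{\left(R,r \right)} = - 11 r - 5 R + R r^{2}$ ($C{\left(R,r \right)} = R r r - \left(5 R + 11 r\right) = R r^{2} - \left(5 R + 11 r\right) = - 11 r - 5 R + R r^{2}$)
$m{\left(f,X \right)} = \frac{2 f}{-9 + X}$
$\left(m{\left(-13,-8 \right)} - 429\right) C{\left(22,-19 \right)} = \left(2 \left(-13\right) \frac{1}{-9 - 8} - 429\right) \left(\left(-11\right) \left(-19\right) - 110 + 22 \left(-19\right)^{2}\right) = \left(2 \left(-13\right) \frac{1}{-17} - 429\right) \left(209 - 110 + 22 \cdot 361\right) = \left(2 \left(-13\right) \left(- \frac{1}{17}\right) - 429\right) \left(209 - 110 + 7942\right) = \left(\frac{26}{17} - 429\right) 8041 = \left(- \frac{7267}{17}\right) 8041 = -3437291$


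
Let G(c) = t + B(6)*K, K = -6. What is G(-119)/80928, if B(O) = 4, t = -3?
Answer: -3/8992 ≈ -0.00033363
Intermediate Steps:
G(c) = -27 (G(c) = -3 + 4*(-6) = -3 - 24 = -27)
G(-119)/80928 = -27/80928 = -27*1/80928 = -3/8992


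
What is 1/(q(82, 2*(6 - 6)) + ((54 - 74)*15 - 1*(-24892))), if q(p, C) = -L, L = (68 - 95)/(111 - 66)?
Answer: 5/122963 ≈ 4.0663e-5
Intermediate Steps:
L = -⅗ (L = -27/45 = -27*1/45 = -⅗ ≈ -0.60000)
q(p, C) = ⅗ (q(p, C) = -1*(-⅗) = ⅗)
1/(q(82, 2*(6 - 6)) + ((54 - 74)*15 - 1*(-24892))) = 1/(⅗ + ((54 - 74)*15 - 1*(-24892))) = 1/(⅗ + (-20*15 + 24892)) = 1/(⅗ + (-300 + 24892)) = 1/(⅗ + 24592) = 1/(122963/5) = 5/122963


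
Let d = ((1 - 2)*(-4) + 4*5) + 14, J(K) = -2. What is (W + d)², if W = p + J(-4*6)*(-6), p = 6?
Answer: 3136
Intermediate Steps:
d = 38 (d = (-1*(-4) + 20) + 14 = (4 + 20) + 14 = 24 + 14 = 38)
W = 18 (W = 6 - 2*(-6) = 6 + 12 = 18)
(W + d)² = (18 + 38)² = 56² = 3136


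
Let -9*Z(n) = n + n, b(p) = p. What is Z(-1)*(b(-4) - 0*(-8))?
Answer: -8/9 ≈ -0.88889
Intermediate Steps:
Z(n) = -2*n/9 (Z(n) = -(n + n)/9 = -2*n/9)
Z(-1)*(b(-4) - 0*(-8)) = (-2/9*(-1))*(-4 - 0*(-8)) = 2*(-4 - 1*0)/9 = 2*(-4 + 0)/9 = (2/9)*(-4) = -8/9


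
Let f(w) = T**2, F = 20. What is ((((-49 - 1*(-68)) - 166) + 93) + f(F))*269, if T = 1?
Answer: -14257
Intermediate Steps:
f(w) = 1 (f(w) = 1**2 = 1)
((((-49 - 1*(-68)) - 166) + 93) + f(F))*269 = ((((-49 - 1*(-68)) - 166) + 93) + 1)*269 = ((((-49 + 68) - 166) + 93) + 1)*269 = (((19 - 166) + 93) + 1)*269 = ((-147 + 93) + 1)*269 = (-54 + 1)*269 = -53*269 = -14257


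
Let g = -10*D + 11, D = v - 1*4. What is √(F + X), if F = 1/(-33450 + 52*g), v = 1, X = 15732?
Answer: 5*√617208598538/31318 ≈ 125.43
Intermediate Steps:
D = -3 (D = 1 - 1*4 = 1 - 4 = -3)
g = 41 (g = -10*(-3) + 11 = 30 + 11 = 41)
F = -1/31318 (F = 1/(-33450 + 52*41) = 1/(-33450 + 2132) = 1/(-31318) = -1/31318 ≈ -3.1931e-5)
√(F + X) = √(-1/31318 + 15732) = √(492694775/31318) = 5*√617208598538/31318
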